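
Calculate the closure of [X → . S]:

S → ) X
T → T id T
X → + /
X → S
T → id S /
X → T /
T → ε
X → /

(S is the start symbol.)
{ [S → . ) X], [X → . S] }

To compute CLOSURE, for each item [A → α.Bβ] where B is a non-terminal, add [B → .γ] for all productions B → γ; repeat for the newly added items until nothing changes.

Start with: [X → . S]
  [X → . S] has the dot before S: add [S → . ) X]
No further items can be added.

CLOSURE = { [S → . ) X], [X → . S] }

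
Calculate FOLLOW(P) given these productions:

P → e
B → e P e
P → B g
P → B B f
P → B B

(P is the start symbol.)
{ $, 'e' }

To compute FOLLOW(P), find every occurrence of P on a right-hand side N → α P β: add FIRST(β) \ {ε}, and if β is empty or nullable also add FOLLOW(N). Iterate to a fixed point.

P is the start symbol, so $ ∈ FOLLOW(P).
In B → e P e: P is followed by e, add FIRST(e) \ {ε} = { 'e' }

Taking the union: FOLLOW(P) = { $, 'e' }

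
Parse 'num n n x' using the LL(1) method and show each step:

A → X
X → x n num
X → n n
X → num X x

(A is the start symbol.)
Stack is shown with the top on the left.

Stack      Input        Action
------------------------------
A $        num n n x $  output A → X
X $        num n n x $  output X → num X x
num X x $  num n n x $  match 'num'
X x $      n n x $      output X → n n
n n x $    n n x $      match 'n'
n x $      n x $        match 'n'
x $        x $          match 'x'
$          $            accept

The string is accepted.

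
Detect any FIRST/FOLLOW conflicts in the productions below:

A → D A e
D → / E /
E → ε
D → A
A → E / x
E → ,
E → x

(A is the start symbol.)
Nullable non-terminals: E.

E: nullable alternative(s) E → ε; FOLLOW(E) = { '/' }
  E → ε: FIRST \ {ε} = { } — this is the only nullable alternative, skip
  E → ,: FIRST \ {ε} = { ',' } — disjoint from FOLLOW(E)
  E → x: FIRST \ {ε} = { 'x' } — disjoint from FOLLOW(E)

A, D have no nullable alternative, so no FIRST/FOLLOW check is needed there.

No FIRST/FOLLOW conflicts found.

Answer: No FIRST/FOLLOW conflicts.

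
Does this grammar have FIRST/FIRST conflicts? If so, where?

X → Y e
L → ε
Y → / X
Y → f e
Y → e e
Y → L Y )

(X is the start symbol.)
FIRST sets of the non-terminals at (or reachable through a nullable prefix from) the front of some alternative:
  FIRST(L) = { ε }
  FIRST(Y) = { '/', 'e', 'f' }

Productions for Y:
  Y → / X: FIRST = { '/' }
  Y → f e: FIRST = { 'f' }
  Y → e e: FIRST = { 'e' }
  Y → L Y ): FIRST = { '/', 'e', 'f' }
X, L have only one production, so no FIRST/FIRST conflict is possible there.

Conflict for Y: Y → / X and Y → L Y )
  Overlap: { '/' }
Conflict for Y: Y → f e and Y → L Y )
  Overlap: { 'f' }
Conflict for Y: Y → e e and Y → L Y )
  Overlap: { 'e' }

Answer: Yes. Y → '/' X / Y → L Y ')' on { '/' }; Y → f e / Y → L Y ')' on { 'f' }; Y → e e / Y → L Y ')' on { 'e' }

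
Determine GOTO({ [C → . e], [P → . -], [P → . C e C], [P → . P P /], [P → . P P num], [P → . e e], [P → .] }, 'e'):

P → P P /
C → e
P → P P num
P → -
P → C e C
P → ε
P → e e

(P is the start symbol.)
GOTO(I, 'e') = CLOSURE({ [A → αX.β] : [A → α.Xβ] ∈ I, X = 'e' })

Items with dot before 'e', with the dot advanced:
  [C → . e] → [C → e .]
  [P → . e e] → [P → e . e]
Closure adds nothing (no advanced item has the dot before a non-terminal).

GOTO = { [C → e .], [P → e . e] }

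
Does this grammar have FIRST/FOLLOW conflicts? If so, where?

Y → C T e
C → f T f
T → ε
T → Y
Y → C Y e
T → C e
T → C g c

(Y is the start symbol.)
Yes. T → Y with FOLLOW(T) on { 'f' }; T → C e with FOLLOW(T) on { 'f' }; T → C g c with FOLLOW(T) on { 'f' }

Nullable non-terminals: T.
FIRST sets used below: FIRST(Y) = { 'f' }, FIRST(C) = { 'f' }

T: nullable alternative(s) T → ε; FOLLOW(T) = { 'e', 'f' }
  T → ε: FIRST \ {ε} = { } — this is the only nullable alternative, skip
  T → Y: FIRST \ {ε} = { 'f' } — overlaps FOLLOW(T) on { 'f' }: CONFLICT
  T → C e: FIRST \ {ε} = { 'f' } — overlaps FOLLOW(T) on { 'f' }: CONFLICT
  T → C g c: FIRST \ {ε} = { 'f' } — overlaps FOLLOW(T) on { 'f' }: CONFLICT

C, Y have no nullable alternative, so no FIRST/FOLLOW check is needed there.

So the grammar has 3 FIRST/FOLLOW conflicts (marked CONFLICT above).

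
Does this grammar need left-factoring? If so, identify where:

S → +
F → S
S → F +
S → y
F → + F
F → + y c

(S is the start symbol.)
Left-factoring is needed when two productions for the same non-terminal
share a common prefix on the right-hand side.

Productions for S:
  S → +
  S → F +
  S → y
Productions for F:
  F → S
  F → + F
  F → + y c

Found common prefix '+' in productions for F

Answer: Yes, F has productions with common prefix '+'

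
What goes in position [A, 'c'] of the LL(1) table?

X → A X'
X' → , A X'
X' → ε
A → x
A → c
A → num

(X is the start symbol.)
To find M[A, 'c'], we find productions for A where 'c' is in the predict set (PREDICT(N → α) = (FIRST(α) \ {ε}) ∪ (FOLLOW(N) if α ⇒* ε)).

A → x: PREDICT = { 'x' }
A → c: PREDICT = { 'c' }
  'c' is in predict set, so this production goes in M[A, 'c']
A → num: PREDICT = { 'num' }

M[A, 'c'] = A → c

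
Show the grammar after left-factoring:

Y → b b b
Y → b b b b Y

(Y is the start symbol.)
Y → b b b Y'
Y' → ε
Y' → b Y

Left-factoring transforms A → αβ₁ | αβ₂ into A → αA' and A' → β₁ | β₂
(α is the longest common prefix among the alternatives). Repeat until
no nonterminal has two alternatives with a common prefix.

Round 1: Y has alternatives sharing prefix 'b b b'. Introduce Y': Y → b b b Y'
  Add: Y' → ε
  Add: Y' → b Y

No remaining common prefixes — done.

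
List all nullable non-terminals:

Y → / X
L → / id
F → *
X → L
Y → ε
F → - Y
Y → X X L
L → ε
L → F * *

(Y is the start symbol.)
A non-terminal is nullable if it can derive ε (the empty string): either it has an ε-production, or it has a production whose right-hand side consists entirely of nullable non-terminals.

ε-productions: Y → ε, L → ε
So Y, L are immediately nullable.
X → L: every symbol on the right is nullable, so X is nullable too.
No further non-terminal can be added: every production for the remaining non-terminals contains a terminal or a non-nullable non-terminal.
Nullable = { 'L', 'X', 'Y' }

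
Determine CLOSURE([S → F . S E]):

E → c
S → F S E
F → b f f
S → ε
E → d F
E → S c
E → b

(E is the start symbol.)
{ [F → . b f f], [S → . F S E], [S → .], [S → F . S E] }

Start with: [S → F . S E]
  [S → F . S E] has the dot before S: add [S → . F S E], [S → .]
  [S → . F S E] has the dot before F: add [F → . b f f]
No further items can be added.

CLOSURE = { [F → . b f f], [S → . F S E], [S → .], [S → F . S E] }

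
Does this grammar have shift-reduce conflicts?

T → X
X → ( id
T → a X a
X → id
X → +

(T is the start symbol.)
Augment with T' → T and build the canonical LR(0) collection (I0 = CLOSURE({[T' → . T]}), then GOTO on every symbol after a dot until no new states appear). It has 10 states:
  I0: { [T → . X], [T → . a X a], [T' → . T], [X → . ( id], [X → . +], [X → . id] }  — shift
  I1: { [X → ( . id] }  — shift
  I2: { [X → + .] }  — reduce
  I3: { [T' → T .] }  — accept
  I4: { [T → X .] }  — reduce
  I5: { [T → a . X a], [X → . ( id], [X → . +], [X → . id] }  — shift
  I6: { [X → id .] }  — reduce
  I7: { [T → a X . a] }  — shift
  I8: { [T → a X a .] }  — reduce
  I9: { [X → ( id .] }  — reduce

No state contains both a complete item and a shift item.

Answer: No shift-reduce conflicts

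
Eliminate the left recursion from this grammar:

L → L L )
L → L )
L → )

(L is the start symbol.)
L is directly left-recursive. The standard transformation for
  A → A α₁ | ... | A α_m | β₁ | ... | β_n
is
  A  → β₁ A' | ... | β_n A'
  A' → α₁ A' | ... | α_m A' | ε

L → ) becomes L → ) L'
L → L L ) becomes L' → L ) L'
L → L ) becomes L' → ) L'
Add L' → ε

Resulting grammar:
L → ) L'
L' → L ) L'
L' → ) L'
L' → ε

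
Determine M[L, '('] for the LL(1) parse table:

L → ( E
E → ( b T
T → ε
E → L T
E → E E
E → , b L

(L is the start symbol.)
L → ( E

To find M[L, '('], we find productions for L where '(' is in the predict set (PREDICT(N → α) = (FIRST(α) \ {ε}) ∪ (FOLLOW(N) if α ⇒* ε)).

L → ( E: PREDICT = { '(' }
  '(' is in predict set, so this production goes in M[L, '(']

M[L, '('] = L → ( E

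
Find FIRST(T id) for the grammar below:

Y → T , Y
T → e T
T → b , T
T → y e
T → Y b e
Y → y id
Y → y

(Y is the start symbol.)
FIRST sets of the non-terminals involved (from the grammar, by fixed-point iteration):
  FIRST(T) = { 'b', 'e', 'y' }

To compute FIRST(T id), process the symbols left to right:
Symbol T is a non-terminal. Add FIRST(T) \ {ε} = { 'b', 'e', 'y' }
T is not nullable (ε ∉ FIRST(T)), so stop here.
FIRST(T id) = { 'b', 'e', 'y' }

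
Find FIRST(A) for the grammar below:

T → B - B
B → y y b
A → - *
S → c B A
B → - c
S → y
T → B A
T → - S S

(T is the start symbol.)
{ '-' }

To compute FIRST(A), examine every production with A on the left-hand side, reading each right-hand side left to right until a non-nullable symbol is reached.

From A → - *:
  - '-' is a terminal: add '-' and stop

Collecting: FIRST(A) = { '-' }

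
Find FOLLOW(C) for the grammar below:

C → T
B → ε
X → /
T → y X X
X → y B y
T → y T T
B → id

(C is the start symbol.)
C is the start symbol, so $ ∈ FOLLOW(C).
C does not occur on any right-hand side.

Taking the union: FOLLOW(C) = { $ }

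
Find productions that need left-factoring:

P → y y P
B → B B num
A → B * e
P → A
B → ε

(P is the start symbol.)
Left-factoring is needed when two productions for the same non-terminal
share a common prefix on the right-hand side.

Productions for P:
  P → y y P
  P → A
Productions for B:
  B → B B num
  B → ε

No common prefixes found.

Answer: No, left-factoring is not needed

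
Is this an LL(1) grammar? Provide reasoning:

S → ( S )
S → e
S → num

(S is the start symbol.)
Yes, the grammar is LL(1).

For S:
  PREDICT(S → '(' S ')') = { '(' }
  PREDICT(S → e) = { 'e' }
  PREDICT(S → num) = { 'num' }

All predict sets are disjoint. The grammar IS LL(1).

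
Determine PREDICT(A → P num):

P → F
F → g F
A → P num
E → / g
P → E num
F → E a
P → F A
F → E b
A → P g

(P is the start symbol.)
{ '/', 'g' }

PREDICT(A → P num) = (FIRST(RHS) \ {ε}) ∪ (FOLLOW(A) if ε ∈ FIRST(RHS), i.e. RHS ⇒* ε)
FIRST(P) = { '/', 'g' }
FIRST(P num) = { '/', 'g' }
ε ∉ FIRST(P num), so FOLLOW(A) is not added.
PREDICT(A → P num) = { '/', 'g' }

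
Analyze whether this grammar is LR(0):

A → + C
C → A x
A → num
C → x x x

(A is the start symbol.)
Yes, the grammar is LR(0)

Augment with A' → A and build the canonical LR(0) collection (I0 = CLOSURE({[A' → . A]}), then GOTO on every symbol after a dot until no new states appear). It has 10 states:
  I0: { [A → . + C], [A → . num], [A' → . A] }  — shift
  I1: { [A → + . C], [A → . + C], [A → . num], [C → . A x], [C → . x x x] }  — shift
  I2: { [A' → A .] }  — accept
  I3: { [A → num .] }  — reduce
  I4: { [C → A . x] }  — shift
  I5: { [A → + C .] }  — reduce
  I6: { [C → x . x x] }  — shift
  I7: { [C → x x . x] }  — shift
  I8: { [C → x x x .] }  — reduce
  I9: { [C → A x .] }  — reduce

Every state is either a pure shift/goto state or contains exactly one complete item and nothing to shift — no conflicts. The grammar is LR(0).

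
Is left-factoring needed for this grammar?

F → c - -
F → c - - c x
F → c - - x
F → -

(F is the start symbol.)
Left-factoring is needed when two productions for the same non-terminal
share a common prefix on the right-hand side.

Productions for F:
  F → c - -
  F → c - - c x
  F → c - - x
  F → -

Found common prefix 'c - -' in productions for F

Answer: Yes, F has productions with common prefix 'c - -'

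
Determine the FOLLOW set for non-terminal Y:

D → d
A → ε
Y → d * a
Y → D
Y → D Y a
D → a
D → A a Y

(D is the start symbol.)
{ $, 'a', 'd' }

To compute FOLLOW(Y), find every occurrence of Y on a right-hand side N → α Y β: add FIRST(β) \ {ε}, and if β is empty or nullable also add FOLLOW(N). Iterate to a fixed point.

In Y → D Y a: Y is followed by a, add FIRST(a) \ {ε} = { 'a' }
In D → A a Y: Y is at the end, add FOLLOW(D)

The FOLLOW sets referred to above (computed the same way, to a fixed point):
  FOLLOW(D) = { $, 'a', 'd' }

Taking the union: FOLLOW(Y) = { $, 'a', 'd' }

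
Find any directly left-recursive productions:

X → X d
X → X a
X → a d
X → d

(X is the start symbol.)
Yes, X is left-recursive

Direct left recursion occurs when N → N α for some non-terminal N (the right-hand side begins with the left-hand side itself).

X → X d: LEFT RECURSIVE (starts with X)
X → X a: LEFT RECURSIVE (starts with X)
X → a d: starts with a
X → d: starts with d

The grammar has direct left recursion on: X.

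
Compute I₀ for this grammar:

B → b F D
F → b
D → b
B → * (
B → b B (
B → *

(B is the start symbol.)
{ [B → . * (], [B → . *], [B → . b B (], [B → . b F D], [B' → . B] }

First, augment the grammar with B' → B
I₀ = CLOSURE({ [B' → . B] }):
  [B' → . B] has the dot before B: add [B → . b F D], [B → . * (], [B → . b B (], [B → . *]
No further items can be added.

I₀ = { [B → . * (], [B → . *], [B → . b B (], [B → . b F D], [B' → . B] }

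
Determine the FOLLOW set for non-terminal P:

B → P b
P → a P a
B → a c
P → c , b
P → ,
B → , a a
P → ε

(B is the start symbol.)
To compute FOLLOW(P), find every occurrence of P on a right-hand side N → α P β: add FIRST(β) \ {ε}, and if β is empty or nullable also add FOLLOW(N). Iterate to a fixed point.

In B → P b: P is followed by b, add FIRST(b) \ {ε} = { 'b' }
In P → a P a: P is followed by a, add FIRST(a) \ {ε} = { 'a' }

Taking the union: FOLLOW(P) = { 'a', 'b' }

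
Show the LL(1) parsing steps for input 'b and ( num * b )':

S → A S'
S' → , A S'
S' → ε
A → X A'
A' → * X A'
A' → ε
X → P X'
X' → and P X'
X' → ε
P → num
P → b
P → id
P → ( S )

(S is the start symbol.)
LL(1) parsing maintains a stack (initially the start symbol over $) and the input. At each step: if the stack top is a terminal, match it against the current input token; if it is a non-terminal N, replace it with the RHS of M[N, lookahead] (the unique production whose predict set contains the lookahead).

Stack is shown with the top on the left.

Stack                      Input                Action
------------------------------------------------------
S $                        b and ( num * b ) $  output S → A S'
A S' $                     b and ( num * b ) $  output A → X A'
X A' S' $                  b and ( num * b ) $  output X → P X'
P X' A' S' $               b and ( num * b ) $  output P → b
b X' A' S' $               b and ( num * b ) $  match 'b'
X' A' S' $                 and ( num * b ) $    output X' → and P X'
and P X' A' S' $           and ( num * b ) $    match 'and'
P X' A' S' $               ( num * b ) $        output P → ( S )
( S ) X' A' S' $           ( num * b ) $        match '('
S ) X' A' S' $             num * b ) $          output S → A S'
A S' ) X' A' S' $          num * b ) $          output A → X A'
X A' S' ) X' A' S' $       num * b ) $          output X → P X'
P X' A' S' ) X' A' S' $    num * b ) $          output P → num
num X' A' S' ) X' A' S' $  num * b ) $          match 'num'
X' A' S' ) X' A' S' $      * b ) $              output X' → ε
A' S' ) X' A' S' $         * b ) $              output A' → * X A'
* X A' S' ) X' A' S' $     * b ) $              match '*'
X A' S' ) X' A' S' $       b ) $                output X → P X'
P X' A' S' ) X' A' S' $    b ) $                output P → b
b X' A' S' ) X' A' S' $    b ) $                match 'b'
X' A' S' ) X' A' S' $      ) $                  output X' → ε
A' S' ) X' A' S' $         ) $                  output A' → ε
S' ) X' A' S' $            ) $                  output S' → ε
) X' A' S' $               ) $                  match ')'
X' A' S' $                 $                    output X' → ε
A' S' $                    $                    output A' → ε
S' $                       $                    output S' → ε
$                          $                    accept

The string is accepted.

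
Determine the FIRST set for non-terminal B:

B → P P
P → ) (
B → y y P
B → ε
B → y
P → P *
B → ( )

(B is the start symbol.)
{ '(', ')', 'y', ε }

To compute FIRST(B), examine every production with B on the left-hand side, reading each right-hand side left to right until a non-nullable symbol is reached.

FIRST sets of the other non-terminals involved (by the same procedure, iterated to a fixed point):
  FIRST(P) = { ')' }

From B → P P:
  - P is a non-terminal: add FIRST(P) \ {ε} = { ')' }
    P is not nullable, so stop
From B → y y P:
  - y is a terminal: add 'y' and stop
From B → ε:
  - ε-production, so ε ∈ FIRST(B)
From B → y:
  - y is a terminal: add 'y' and stop
From B → ( ):
  - '(' is a terminal: add '(' and stop

Collecting: FIRST(B) = { '(', ')', 'y', ε }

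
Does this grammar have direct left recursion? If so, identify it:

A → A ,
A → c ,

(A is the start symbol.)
Direct left recursion occurs when N → N α for some non-terminal N (the right-hand side begins with the left-hand side itself).

A → A ,: LEFT RECURSIVE (starts with A)
A → c ,: starts with c

The grammar has direct left recursion on: A.

Answer: Yes, A is left-recursive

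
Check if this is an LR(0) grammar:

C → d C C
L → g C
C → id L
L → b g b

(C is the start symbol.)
A grammar is LR(0) if no state in the canonical LR(0) collection has:
  - both a shift item (dot before a terminal) and a complete item (shift-reduce conflict), or
  - two or more complete items (reduce-reduce conflict; the accept item [C' → C .] counts as a complete item here).

Augment with C' → C and build the canonical LR(0) collection (I0 = CLOSURE({[C' → . C]}), then GOTO on every symbol after a dot until no new states appear). It has 12 states:
  I0: { [C → . d C C], [C → . id L], [C' → . C] }  — shift
  I1: { [C' → C .] }  — accept
  I2: { [C → . d C C], [C → . id L], [C → d . C C] }  — shift
  I3: { [C → id . L], [L → . b g b], [L → . g C] }  — shift
  I4: { [C → id L .] }  — reduce
  I5: { [L → b . g b] }  — shift
  I6: { [C → . d C C], [C → . id L], [L → g . C] }  — shift
  I7: { [L → g C .] }  — reduce
  I8: { [L → b g . b] }  — shift
  I9: { [L → b g b .] }  — reduce
  I10: { [C → . d C C], [C → . id L], [C → d C . C] }  — shift
  I11: { [C → d C C .] }  — reduce

Every state is either a pure shift/goto state or contains exactly one complete item and nothing to shift — no conflicts. The grammar is LR(0).

Answer: Yes, the grammar is LR(0)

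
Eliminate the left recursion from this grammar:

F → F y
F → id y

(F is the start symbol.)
F → id y F'
F' → y F'
F' → ε

F is directly left-recursive. The standard transformation for
  A → A α₁ | ... | A α_m | β₁ | ... | β_n
is
  A  → β₁ A' | ... | β_n A'
  A' → α₁ A' | ... | α_m A' | ε

F → id y becomes F → id y F'
F → F y becomes F' → y F'
Add F' → ε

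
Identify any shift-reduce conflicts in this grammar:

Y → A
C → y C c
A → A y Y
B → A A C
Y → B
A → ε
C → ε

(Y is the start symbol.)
Augment with Y' → Y and build the canonical LR(0) collection (I0 = CLOSURE({[Y' → . Y]}), then GOTO on every symbol after a dot until no new states appear). It has 12 states:
  I0: { [A → . A y Y], [A → .], [B → . A A C], [Y → . A], [Y → . B], [Y' → . Y] }  — reduce
  I1: { [A → . A y Y], [A → .], [A → A . y Y], [B → A . A C], [Y → A .] }  — shift, 2 reduces
  I2: { [Y → B .] }  — reduce
  I3: { [Y' → Y .] }  — accept
  I4: { [A → A . y Y], [B → A A . C], [C → . y C c], [C → .] }  — shift, reduce
  I5: { [A → . A y Y], [A → .], [A → A y . Y], [B → . A A C], [Y → . A], [Y → . B] }  — reduce
  I6: { [A → A y Y .] }  — reduce
  I7: { [B → A A C .] }  — reduce
  I8: { [A → . A y Y], [A → .], [A → A y . Y], [B → . A A C], [C → . y C c], [C → .], [C → y . C c], [Y → . A], [Y → . B] }  — shift, 2 reduces
  I9: { [C → y C . c] }  — shift
  I10: { [C → . y C c], [C → .], [C → y . C c] }  — shift, reduce
  I11: { [C → y C c .] }  — reduce

I1 contains reduce items [A → .], [Y → A .] and shift item [A → A . y Y] — shift-reduce conflict.
I4 contains reduce item [C → .] and shift items [A → A . y Y], [C → . y C c] — shift-reduce conflict.
I8 contains reduce items [A → .], [C → .] and shift item [C → . y C c] — shift-reduce conflict.
I10 contains reduce item [C → .] and shift item [C → . y C c] — shift-reduce conflict.

Answer: Yes — I1: [A → .] vs [A → A . y Y]; I4: [C → .] vs [A → A . y Y]; I8: [A → .] vs [C → . y C c]; I10: [C → .] vs [C → . y C c]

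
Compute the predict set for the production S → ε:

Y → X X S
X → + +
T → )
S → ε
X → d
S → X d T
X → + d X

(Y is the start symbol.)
{ $ }

PREDICT(S → ε) = (FIRST(RHS) \ {ε}) ∪ (FOLLOW(S) if ε ∈ FIRST(RHS), i.e. RHS ⇒* ε)
The right-hand side is ε (FIRST(ε) = { ε }), so the predict set is FOLLOW(S) = { $ }
PREDICT(S → ε) = { $ }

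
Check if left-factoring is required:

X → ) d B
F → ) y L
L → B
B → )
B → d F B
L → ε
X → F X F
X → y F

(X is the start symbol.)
Left-factoring is needed when two productions for the same non-terminal
share a common prefix on the right-hand side.

Productions for X:
  X → ) d B
  X → F X F
  X → y F
Productions for L:
  L → B
  L → ε
Productions for B:
  B → )
  B → d F B

No common prefixes found.

Answer: No, left-factoring is not needed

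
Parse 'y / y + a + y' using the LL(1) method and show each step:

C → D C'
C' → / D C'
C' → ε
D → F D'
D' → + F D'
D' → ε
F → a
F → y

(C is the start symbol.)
Stack is shown with the top on the left.

Stack        Input            Action
------------------------------------
C $          y / y + a + y $  output C → D C'
D C' $       y / y + a + y $  output D → F D'
F D' C' $    y / y + a + y $  output F → y
y D' C' $    y / y + a + y $  match 'y'
D' C' $      / y + a + y $    output D' → ε
C' $         / y + a + y $    output C' → / D C'
/ D C' $     / y + a + y $    match '/'
D C' $       y + a + y $      output D → F D'
F D' C' $    y + a + y $      output F → y
y D' C' $    y + a + y $      match 'y'
D' C' $      + a + y $        output D' → + F D'
+ F D' C' $  + a + y $        match '+'
F D' C' $    a + y $          output F → a
a D' C' $    a + y $          match 'a'
D' C' $      + y $            output D' → + F D'
+ F D' C' $  + y $            match '+'
F D' C' $    y $              output F → y
y D' C' $    y $              match 'y'
D' C' $      $                output D' → ε
C' $         $                output C' → ε
$            $                accept

The string is accepted.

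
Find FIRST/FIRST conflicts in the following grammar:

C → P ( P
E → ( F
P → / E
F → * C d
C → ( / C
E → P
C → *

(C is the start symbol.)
No FIRST/FIRST conflicts.

A FIRST/FIRST conflict occurs when two productions N → α and N → β for the same non-terminal have FIRST(α) ∩ FIRST(β) ≠ ∅ (with ε ∈ FIRST of a nullable right-hand side, so two nullable alternatives also conflict).

FIRST sets of the non-terminals at (or reachable through a nullable prefix from) the front of some alternative:
  FIRST(P) = { '/' }

Productions for C:
  C → P ( P: FIRST = { '/' }
  C → ( / C: FIRST = { '(' }
  C → *: FIRST = { '*' }
Productions for E:
  E → ( F: FIRST = { '(' }
  E → P: FIRST = { '/' }
P, F have only one production, so no FIRST/FIRST conflict is possible there.

All alternatives of each non-terminal have pairwise disjoint FIRST sets.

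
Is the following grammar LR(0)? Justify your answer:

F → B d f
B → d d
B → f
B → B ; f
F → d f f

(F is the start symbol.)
Augment with F' → F and build the canonical LR(0) collection (I0 = CLOSURE({[F' → . F]}), then GOTO on every symbol after a dot until no new states appear). It has 12 states:
  I0: { [B → . B ; f], [B → . d d], [B → . f], [F → . B d f], [F → . d f f], [F' → . F] }  — shift
  I1: { [B → B . ; f], [F → B . d f] }  — shift
  I2: { [F' → F .] }  — accept
  I3: { [B → d . d], [F → d . f f] }  — shift
  I4: { [B → f .] }  — reduce
  I5: { [B → d d .] }  — reduce
  I6: { [F → d f . f] }  — shift
  I7: { [F → d f f .] }  — reduce
  I8: { [B → B ; . f] }  — shift
  I9: { [F → B d . f] }  — shift
  I10: { [F → B d f .] }  — reduce
  I11: { [B → B ; f .] }  — reduce

Every state is either a pure shift/goto state or contains exactly one complete item and nothing to shift — no conflicts. The grammar is LR(0).

Answer: Yes, the grammar is LR(0)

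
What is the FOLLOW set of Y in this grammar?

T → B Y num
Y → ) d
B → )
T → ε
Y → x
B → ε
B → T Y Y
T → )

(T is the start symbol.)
{ ')', 'num', 'x' }

In T → B Y num: Y is followed by num, add FIRST(num) \ {ε} = { 'num' }
In B → T Y Y: Y is followed by Y, add FIRST(Y) \ {ε} = { ')', 'x' }
In B → T Y Y: Y is at the end, add FOLLOW(B)

The FOLLOW sets referred to above (computed the same way, to a fixed point):
  FOLLOW(B) = { ')', 'x' }

Taking the union: FOLLOW(Y) = { ')', 'num', 'x' }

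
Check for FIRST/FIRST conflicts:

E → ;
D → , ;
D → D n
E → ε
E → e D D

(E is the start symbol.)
Yes. D → ',' ';' / D → D n on { ',' }

FIRST sets of the non-terminals at (or reachable through a nullable prefix from) the front of some alternative:
  FIRST(D) = { ',' }

Productions for E:
  E → ;: FIRST = { ';' }
  E → ε: FIRST = { ε }
  E → e D D: FIRST = { 'e' }
Productions for D:
  D → , ;: FIRST = { ',' }
  D → D n: FIRST = { ',' }

Conflict for D: D → , ; and D → D n
  Overlap: { ',' }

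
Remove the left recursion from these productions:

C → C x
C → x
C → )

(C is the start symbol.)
C is directly left-recursive. The standard transformation for
  A → A α₁ | ... | A α_m | β₁ | ... | β_n
is
  A  → β₁ A' | ... | β_n A'
  A' → α₁ A' | ... | α_m A' | ε

C → x becomes C → x C'
C → ) becomes C → ) C'
C → C x becomes C' → x C'
Add C' → ε

Resulting grammar:
C → x C'
C → ) C'
C' → x C'
C' → ε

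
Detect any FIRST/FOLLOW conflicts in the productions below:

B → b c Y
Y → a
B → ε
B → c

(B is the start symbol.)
Nullable non-terminals: B.

B: nullable alternative(s) B → ε; FOLLOW(B) = { $ }
  B → b c Y: FIRST \ {ε} = { 'b' } — disjoint from FOLLOW(B)
  B → ε: FIRST \ {ε} = { } — this is the only nullable alternative, skip
  B → c: FIRST \ {ε} = { 'c' } — disjoint from FOLLOW(B)

Y has no nullable alternative, so no FIRST/FOLLOW check is needed there.

No FIRST/FOLLOW conflicts found.

Answer: No FIRST/FOLLOW conflicts.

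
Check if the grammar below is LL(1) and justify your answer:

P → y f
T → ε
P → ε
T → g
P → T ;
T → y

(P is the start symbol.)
No. Predict set conflict for P: { 'y' }

Relevant sets:
  FIRST(T) = { 'g', 'y', ε }
  FOLLOW(P) = { $ }
  FOLLOW(T) = { ';' }

For P:
  PREDICT(P → y f) = { 'y' }
  PREDICT(P → ε) = { $ }
  PREDICT(P → T ';') = { ';', 'g', 'y' }
For T:
  PREDICT(T → ε) = { ';' }
  PREDICT(T → g) = { 'g' }
  PREDICT(T → y) = { 'y' }

Conflict found: Predict set conflict for P: { 'y' }
The grammar is NOT LL(1).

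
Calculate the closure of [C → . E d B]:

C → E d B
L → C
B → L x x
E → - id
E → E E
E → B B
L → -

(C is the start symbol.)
Start with: [C → . E d B]
  [C → . E d B] has the dot before E: add [E → . - id], [E → . E E], [E → . B B]
  [E → . B B] has the dot before B: add [B → . L x x]
  [B → . L x x] has the dot before L: add [L → . C], [L → . -]
  [L → . C] has the dot before C: all C-items already present
No further items can be added.

CLOSURE = { [B → . L x x], [C → . E d B], [E → . - id], [E → . B B], [E → . E E], [L → . -], [L → . C] }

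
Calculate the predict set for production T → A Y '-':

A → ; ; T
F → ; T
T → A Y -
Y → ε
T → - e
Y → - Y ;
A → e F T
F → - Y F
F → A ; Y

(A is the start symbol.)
{ ';', 'e' }

PREDICT(T → A Y '-') = (FIRST(RHS) \ {ε}) ∪ (FOLLOW(T) if ε ∈ FIRST(RHS), i.e. RHS ⇒* ε)
FIRST(A) = { ';', 'e' }
FIRST(A Y '-') = { ';', 'e' }
ε ∉ FIRST(A Y '-'), so FOLLOW(T) is not added.
PREDICT(T → A Y '-') = { ';', 'e' }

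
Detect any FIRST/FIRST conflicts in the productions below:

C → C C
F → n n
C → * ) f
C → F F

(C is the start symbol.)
FIRST sets of the non-terminals at (or reachable through a nullable prefix from) the front of some alternative:
  FIRST(C) = { '*', 'n' }
  FIRST(F) = { 'n' }

Productions for C:
  C → C C: FIRST = { '*', 'n' }
  C → * ) f: FIRST = { '*' }
  C → F F: FIRST = { 'n' }
F has only one production, so no FIRST/FIRST conflict is possible there.

Conflict for C: C → C C and C → * ) f
  Overlap: { '*' }
Conflict for C: C → C C and C → F F
  Overlap: { 'n' }

Answer: Yes. C → C C / C → '*' ')' f on { '*' }; C → C C / C → F F on { 'n' }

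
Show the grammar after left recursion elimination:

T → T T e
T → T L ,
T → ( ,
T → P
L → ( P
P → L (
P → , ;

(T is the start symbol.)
T → ( , T'
T → P T'
T' → T e T'
T' → L , T'
T' → ε
L → ( P
P → L (
P → , ;

T is directly left-recursive. The standard transformation for
  A → A α₁ | ... | A α_m | β₁ | ... | β_n
is
  A  → β₁ A' | ... | β_n A'
  A' → α₁ A' | ... | α_m A' | ε

T → ( , becomes T → ( , T'
T → P becomes T → P T'
T → T T e becomes T' → T e T'
T → T L , becomes T' → L , T'
Add T' → ε

Productions for other non-terminals are unchanged:
  L → ( P
  P → L (
  P → , ;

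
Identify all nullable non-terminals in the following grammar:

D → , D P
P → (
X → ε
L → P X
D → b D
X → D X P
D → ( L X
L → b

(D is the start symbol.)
{ 'X' }

A non-terminal is nullable if it can derive ε (the empty string): either it has an ε-production, or it has a production whose right-hand side consists entirely of nullable non-terminals.

ε-productions: X → ε
So X is immediately nullable.
No further non-terminal can be added: every production for the remaining non-terminals contains a terminal or a non-nullable non-terminal.
Nullable = { 'X' }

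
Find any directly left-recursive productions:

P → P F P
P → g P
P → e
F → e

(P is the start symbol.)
Yes, P is left-recursive

P → P F P: LEFT RECURSIVE (starts with P)
P → g P: starts with g
P → e: starts with e
F → e: starts with e

The grammar has direct left recursion on: P.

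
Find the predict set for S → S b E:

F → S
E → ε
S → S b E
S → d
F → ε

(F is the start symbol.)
{ 'd' }

PREDICT(S → S b E) = (FIRST(RHS) \ {ε}) ∪ (FOLLOW(S) if ε ∈ FIRST(RHS), i.e. RHS ⇒* ε)
FIRST(S) = { 'd' }
FIRST(S b E) = { 'd' }
ε ∉ FIRST(S b E), so FOLLOW(S) is not added.
PREDICT(S → S b E) = { 'd' }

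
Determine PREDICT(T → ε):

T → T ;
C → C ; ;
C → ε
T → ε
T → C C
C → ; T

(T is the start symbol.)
PREDICT(T → ε) = (FIRST(RHS) \ {ε}) ∪ (FOLLOW(T) if ε ∈ FIRST(RHS), i.e. RHS ⇒* ε)
The right-hand side is ε (FIRST(ε) = { ε }), so the predict set is FOLLOW(T) = { $, ';' }
PREDICT(T → ε) = { $, ';' }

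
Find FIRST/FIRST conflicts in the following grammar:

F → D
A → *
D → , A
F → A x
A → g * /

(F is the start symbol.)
No FIRST/FIRST conflicts.

FIRST sets of the non-terminals at (or reachable through a nullable prefix from) the front of some alternative:
  FIRST(D) = { ',' }
  FIRST(A) = { '*', 'g' }

Productions for F:
  F → D: FIRST = { ',' }
  F → A x: FIRST = { '*', 'g' }
Productions for A:
  A → *: FIRST = { '*' }
  A → g * /: FIRST = { 'g' }
D has only one production, so no FIRST/FIRST conflict is possible there.

All alternatives of each non-terminal have pairwise disjoint FIRST sets.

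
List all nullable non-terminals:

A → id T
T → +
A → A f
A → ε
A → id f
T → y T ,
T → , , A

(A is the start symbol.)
{ 'A' }

ε-productions: A → ε
So A is immediately nullable.
No further non-terminal can be added: every production for the remaining non-terminals contains a terminal or a non-nullable non-terminal.
Nullable = { 'A' }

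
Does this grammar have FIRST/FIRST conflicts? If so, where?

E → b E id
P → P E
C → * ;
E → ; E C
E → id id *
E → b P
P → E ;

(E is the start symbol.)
FIRST sets of the non-terminals at (or reachable through a nullable prefix from) the front of some alternative:
  FIRST(P) = { ';', 'b', 'id' }
  FIRST(E) = { ';', 'b', 'id' }

Productions for E:
  E → b E id: FIRST = { 'b' }
  E → ; E C: FIRST = { ';' }
  E → id id *: FIRST = { 'id' }
  E → b P: FIRST = { 'b' }
Productions for P:
  P → P E: FIRST = { ';', 'b', 'id' }
  P → E ;: FIRST = { ';', 'b', 'id' }
C has only one production, so no FIRST/FIRST conflict is possible there.

Conflict for E: E → b E id and E → b P
  Overlap: { 'b' }
Conflict for P: P → P E and P → E ;
  Overlap: { ';', 'b', 'id' }

Answer: Yes. E → b E id / E → b P on { 'b' }; P → P E / P → E ';' on { ';', 'b', 'id' }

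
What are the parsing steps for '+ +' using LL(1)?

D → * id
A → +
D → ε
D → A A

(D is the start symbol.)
Stack is shown with the top on the left.

Stack  Input  Action
--------------------
D $    + + $  output D → A A
A A $  + + $  output A → +
+ A $  + + $  match '+'
A $    + $    output A → +
+ $    + $    match '+'
$      $      accept

The string is accepted.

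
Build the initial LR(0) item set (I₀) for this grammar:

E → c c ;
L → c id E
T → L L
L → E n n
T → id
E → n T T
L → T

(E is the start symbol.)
{ [E → . c c ;], [E → . n T T], [E' → . E] }

First, augment the grammar with E' → E
I₀ = CLOSURE({ [E' → . E] }):
  [E' → . E] has the dot before E: add [E → . c c ;], [E → . n T T]
No further items can be added.

I₀ = { [E → . c c ;], [E → . n T T], [E' → . E] }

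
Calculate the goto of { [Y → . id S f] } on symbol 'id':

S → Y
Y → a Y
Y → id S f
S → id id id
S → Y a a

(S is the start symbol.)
GOTO(I, 'id') = CLOSURE({ [A → αX.β] : [A → α.Xβ] ∈ I, X = 'id' })

Items with dot before 'id', with the dot advanced:
  [Y → . id S f] → [Y → id . S f]
Closure of the advanced items:
  [Y → id . S f] has the dot before S: add [S → . Y], [S → . id id id], [S → . Y a a]
  [S → . Y] has the dot before Y: add [Y → . a Y], [Y → . id S f]

GOTO = { [S → . Y a a], [S → . Y], [S → . id id id], [Y → . a Y], [Y → . id S f], [Y → id . S f] }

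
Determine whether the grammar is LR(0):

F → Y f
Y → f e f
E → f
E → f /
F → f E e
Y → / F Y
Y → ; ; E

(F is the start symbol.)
No. Shift-reduce conflict between [E → f .] and [E → f . /]

A grammar is LR(0) if no state in the canonical LR(0) collection has:
  - both a shift item (dot before a terminal) and a complete item (shift-reduce conflict), or
  - two or more complete items (reduce-reduce conflict; the accept item [F' → F .] counts as a complete item here).

Augment with F' → F and build the canonical LR(0) collection (I0 = CLOSURE({[F' → . F]}), then GOTO on every symbol after a dot until no new states appear). It has 18 states:
  I0: { [F → . Y f], [F → . f E e], [F' → . F], [Y → . / F Y], [Y → . ; ; E], [Y → . f e f] }  — shift
  I1: { [F → . Y f], [F → . f E e], [Y → . / F Y], [Y → . ; ; E], [Y → . f e f], [Y → / . F Y] }  — shift
  I2: { [Y → ; . ; E] }  — shift
  I3: { [F' → F .] }  — accept
  I4: { [F → Y . f] }  — shift
  I5: { [E → . f /], [E → . f], [F → f . E e], [Y → f . e f] }  — shift
  I6: { [F → f E . e] }  — shift
  I7: { [Y → f e . f] }  — shift
  I8: { [E → f . /], [E → f .] }  — shift, reduce
  I9: { [E → f / .] }  — reduce
  I10: { [Y → f e f .] }  — reduce
  I11: { [F → f E e .] }  — reduce
  I12: { [F → Y f .] }  — reduce
  I13: { [E → . f /], [E → . f], [Y → ; ; . E] }  — shift
  I14: { [Y → ; ; E .] }  — reduce
  I15: { [Y → . / F Y], [Y → . ; ; E], [Y → . f e f], [Y → / F . Y] }  — shift
  I16: { [Y → / F Y .] }  — reduce
  I17: { [Y → f . e f] }  — shift

Conflict in state I8:
  Shift-reduce conflict between [E → f .] and [E → f . /]
So the grammar is NOT LR(0).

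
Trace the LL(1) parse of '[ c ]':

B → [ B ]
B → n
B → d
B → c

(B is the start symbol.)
Stack is shown with the top on the left.

Stack    Input    Action
------------------------
B $      [ c ] $  output B → [ B ]
[ B ] $  [ c ] $  match '['
B ] $    c ] $    output B → c
c ] $    c ] $    match 'c'
] $      ] $      match ']'
$        $        accept

The string is accepted.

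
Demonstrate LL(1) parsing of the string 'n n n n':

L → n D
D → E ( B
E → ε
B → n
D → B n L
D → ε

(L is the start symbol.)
LL(1) parsing maintains a stack (initially the start symbol over $) and the input. At each step: if the stack top is a terminal, match it against the current input token; if it is a non-terminal N, replace it with the RHS of M[N, lookahead] (the unique production whose predict set contains the lookahead).

Stack is shown with the top on the left.

Stack    Input      Action
--------------------------
L $      n n n n $  output L → n D
n D $    n n n n $  match 'n'
D $      n n n $    output D → B n L
B n L $  n n n $    output B → n
n n L $  n n n $    match 'n'
n L $    n n $      match 'n'
L $      n $        output L → n D
n D $    n $        match 'n'
D $      $          output D → ε
$        $          accept

The string is accepted.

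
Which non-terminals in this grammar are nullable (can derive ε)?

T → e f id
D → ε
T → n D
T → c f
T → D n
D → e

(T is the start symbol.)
A non-terminal is nullable if it can derive ε (the empty string): either it has an ε-production, or it has a production whose right-hand side consists entirely of nullable non-terminals.

ε-productions: D → ε
So D is immediately nullable.
No further non-terminal can be added: every production for the remaining non-terminals contains a terminal or a non-nullable non-terminal.
Nullable = { 'D' }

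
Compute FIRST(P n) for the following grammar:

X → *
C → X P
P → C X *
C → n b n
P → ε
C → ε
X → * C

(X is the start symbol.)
{ '*', 'n' }

FIRST sets of the non-terminals involved (from the grammar, by fixed-point iteration):
  FIRST(P) = { '*', 'n', ε }

To compute FIRST(P n), process the symbols left to right:
Symbol P is a non-terminal. Add FIRST(P) \ {ε} = { '*', 'n' }
P is nullable (ε ∈ FIRST(P)), continue to the next symbol.
Symbol n is a terminal. Add 'n' and stop.
FIRST(P n) = { '*', 'n' }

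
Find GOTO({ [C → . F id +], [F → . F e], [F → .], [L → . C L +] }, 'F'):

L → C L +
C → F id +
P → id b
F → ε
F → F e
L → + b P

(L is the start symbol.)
{ [C → F . id +], [F → F . e] }

GOTO(I, 'F') = CLOSURE({ [A → αX.β] : [A → α.Xβ] ∈ I, X = 'F' })

Items with dot before 'F', with the dot advanced:
  [C → . F id +] → [C → F . id +]
  [F → . F e] → [F → F . e]
Closure adds nothing (no advanced item has the dot before a non-terminal).

GOTO = { [C → F . id +], [F → F . e] }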